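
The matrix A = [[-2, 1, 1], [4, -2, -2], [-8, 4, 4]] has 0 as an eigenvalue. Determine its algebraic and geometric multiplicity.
The characteristic polynomial is x^3, so the factor x appears with exponent 3: the algebraic multiplicity is 3.

rank(A) = 1, so the eigenspace has dimension 3 - 1 = 2: the geometric multiplicity is 2.

Since 2 < 3, A is not diagonalizable.

algebraic multiplicity 3, geometric multiplicity 2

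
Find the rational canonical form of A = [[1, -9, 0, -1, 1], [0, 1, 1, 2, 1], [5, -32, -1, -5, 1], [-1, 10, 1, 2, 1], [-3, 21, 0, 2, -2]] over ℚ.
The invariant factors of A (the non-unit diagonal entries of the Smith normal form of xI - A over ℚ[x]) are (x - 3)(x + 2)(x^3 - 3x - 1), each dividing the next. The characteristic polynomial is their product, (x - 3)(x + 2)(x^3 - 3x - 1).

The rational canonical form is the block-diagonal matrix of companion matrices C(f_i):
R = [[0, 0, 0, 0, -6], [1, 0, 0, 0, -19], [0, 1, 0, 0, -2], [0, 0, 1, 0, 9], [0, 0, 0, 1, 1]].

Note the characteristic polynomial does not split into linear factors over ℚ, so A has no Jordan form over ℚ; the rational canonical form exists over any field.

R = [[0, 0, 0, 0, -6], [1, 0, 0, 0, -19], [0, 1, 0, 0, -2], [0, 0, 1, 0, 9], [0, 0, 0, 1, 1]]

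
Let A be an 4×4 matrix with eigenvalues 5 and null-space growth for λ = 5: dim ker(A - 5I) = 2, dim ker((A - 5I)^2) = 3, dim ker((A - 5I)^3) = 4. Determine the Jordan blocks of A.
Jordan blocks: (5, 3), (5, 1)

λ = 5: successive nullity increments [2, 1, 1] count blocks of size ≥ k; block sizes are [3, 1].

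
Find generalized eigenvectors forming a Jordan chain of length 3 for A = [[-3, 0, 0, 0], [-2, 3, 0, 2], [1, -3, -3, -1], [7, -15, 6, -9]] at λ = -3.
We seek v_1 ∈ ker((A + 3I)^3) \ ker((A + 3I)^2), then set v_{i+1} = (A + 3I) v_i.

One such chain is v_1 = [[1, -2, 1, 7]]^T, v_2 = [[0, 0, 0, 1]]^T, v_3 = [[0, 2, -1, -6]]^T. Check: (A + 3I) v_3 = [[0, 0, 0, 0]]^T = 0.

v_1 = [[1, -2, 1, 7]]^T, v_2 = [[0, 0, 0, 1]]^T, v_3 = [[0, 2, -1, -6]]^T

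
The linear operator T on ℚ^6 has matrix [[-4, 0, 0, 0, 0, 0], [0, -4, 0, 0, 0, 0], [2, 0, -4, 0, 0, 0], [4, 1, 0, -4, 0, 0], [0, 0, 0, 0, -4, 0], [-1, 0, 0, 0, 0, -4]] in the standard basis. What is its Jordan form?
J = [[-4, 1, 0, 0, 0, 0], [0, -4, 0, 0, 0, 0], [0, 0, -4, 1, 0, 0], [0, 0, 0, -4, 0, 0], [0, 0, 0, 0, -4, 0], [0, 0, 0, 0, 0, -4]]

The characteristic polynomial is det(xI - A) = (x + 4)^6, so the eigenvalues are -4 (algebraic multiplicity 6).

For λ = -4: rank(A + 4I) = 2, rank((A + 4I)^2) = 0. The eigenspace has dimension 6 - 2 = 4, so there are 4 Jordan blocks; the rank sequence gives block sizes [2, 2, 1, 1].

Assembling the blocks gives the Jordan form J above.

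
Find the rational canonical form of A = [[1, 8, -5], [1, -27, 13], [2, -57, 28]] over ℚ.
The invariant factors of A (the non-unit diagonal entries of the Smith normal form of xI - A over ℚ[x]) are (x - 4)(x^2 + 2x - 4), each dividing the next. The characteristic polynomial is their product, (x - 4)(x^2 + 2x - 4).

The rational canonical form is the block-diagonal matrix of companion matrices C(f_i):
R = [[0, 0, -16], [1, 0, 12], [0, 1, 2]].

Note the characteristic polynomial does not split into linear factors over ℚ, so A has no Jordan form over ℚ; the rational canonical form exists over any field.

R = [[0, 0, -16], [1, 0, 12], [0, 1, 2]]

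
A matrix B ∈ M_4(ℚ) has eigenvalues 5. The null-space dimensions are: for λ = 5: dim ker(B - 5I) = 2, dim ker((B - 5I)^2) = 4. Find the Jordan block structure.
Jordan blocks: (5, 2), (5, 2)

λ = 5: successive nullity increments [2, 2] count blocks of size ≥ k; block sizes are [2, 2].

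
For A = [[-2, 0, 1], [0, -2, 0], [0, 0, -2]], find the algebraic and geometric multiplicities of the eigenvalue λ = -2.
The characteristic polynomial is (x + 2)^3, so the factor x + 2 appears with exponent 3: the algebraic multiplicity is 3.

rank(A + 2I) = 1, so the eigenspace has dimension 3 - 1 = 2: the geometric multiplicity is 2.

Since 2 < 3, A is not diagonalizable.

algebraic multiplicity 3, geometric multiplicity 2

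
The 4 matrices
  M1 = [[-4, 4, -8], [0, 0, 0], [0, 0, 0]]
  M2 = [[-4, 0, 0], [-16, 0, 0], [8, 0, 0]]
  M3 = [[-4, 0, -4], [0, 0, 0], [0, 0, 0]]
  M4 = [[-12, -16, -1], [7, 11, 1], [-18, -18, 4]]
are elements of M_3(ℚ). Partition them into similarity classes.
Characteristic polynomials: χ_{M1} = x^2(x + 4), χ_{M2} = x^2(x + 4), χ_{M3} = x^2(x + 4), χ_{M4} = (x - 4)^2(x + 5).

{M1, M2, M3}: invariant factors x, x(x + 4).

{M4}: invariant factors (x - 4)^2(x + 5).

Matrices are similar if and only if their invariant-factor lists agree; the partition into similarity classes is {M1, M2, M3}, {M4}.

2 classes: {M1, M2, M3}, {M4}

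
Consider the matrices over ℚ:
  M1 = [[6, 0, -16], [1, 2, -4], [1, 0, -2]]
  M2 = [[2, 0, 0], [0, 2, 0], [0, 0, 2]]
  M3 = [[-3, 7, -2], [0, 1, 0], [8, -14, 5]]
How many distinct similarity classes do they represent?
Characteristic polynomials: χ_{M1} = (x - 2)^3, χ_{M2} = (x - 2)^3, χ_{M3} = (x - 1)^3.

{M1}: invariant factors x - 2, (x - 2)^2.

{M2}: invariant factors x - 2, x - 2, x - 2.

{M3}: invariant factors x - 1, (x - 1)^2.

Matrices are similar if and only if their invariant-factor lists agree; the partition into similarity classes is {M1}, {M2}, {M3}.

3 classes: {M1}, {M2}, {M3}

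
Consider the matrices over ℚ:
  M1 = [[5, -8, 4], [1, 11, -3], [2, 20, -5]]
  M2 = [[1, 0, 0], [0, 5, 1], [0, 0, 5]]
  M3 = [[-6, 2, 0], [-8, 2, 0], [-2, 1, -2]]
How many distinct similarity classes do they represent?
2 classes: {M1, M2}, {M3}

Characteristic polynomials: χ_{M1} = (x - 5)^2(x - 1), χ_{M2} = (x - 5)^2(x - 1), χ_{M3} = (x + 2)^3.

{M1, M2}: invariant factors (x - 5)^2(x - 1).

{M3}: invariant factors x + 2, (x + 2)^2.

Matrices are similar if and only if their invariant-factor lists agree; the partition into similarity classes is {M1, M2}, {M3}.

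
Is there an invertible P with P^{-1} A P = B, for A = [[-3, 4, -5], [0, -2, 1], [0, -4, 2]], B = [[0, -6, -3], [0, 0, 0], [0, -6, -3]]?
No.

Both have characteristic polynomial x^2(x + 3), but the minimal polynomial of A is x^2(x + 3) while the minimal polynomial of B is x(x + 3). The minimal polynomial is a similarity invariant, so A and B are not similar.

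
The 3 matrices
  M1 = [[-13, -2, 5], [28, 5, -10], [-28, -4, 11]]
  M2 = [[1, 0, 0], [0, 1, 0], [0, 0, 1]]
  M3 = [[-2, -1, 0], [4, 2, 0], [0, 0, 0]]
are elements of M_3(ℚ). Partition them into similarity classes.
Characteristic polynomials: χ_{M1} = (x - 1)^3, χ_{M2} = (x - 1)^3, χ_{M3} = x^3.

{M1}: invariant factors x - 1, (x - 1)^2.

{M2}: invariant factors x - 1, x - 1, x - 1.

{M3}: invariant factors x, x^2.

Matrices are similar if and only if their invariant-factor lists agree; the partition into similarity classes is {M1}, {M2}, {M3}.

3 classes: {M1}, {M2}, {M3}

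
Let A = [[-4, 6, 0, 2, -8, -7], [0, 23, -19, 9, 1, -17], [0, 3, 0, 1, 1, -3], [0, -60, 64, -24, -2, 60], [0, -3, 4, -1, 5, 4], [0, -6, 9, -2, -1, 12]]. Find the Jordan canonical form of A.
The characteristic polynomial is det(xI - A) = (x - 5)^4(x + 4)^2, so the eigenvalues are -4 (algebraic multiplicity 2), 5 (algebraic multiplicity 4).

For λ = -4: rank(A + 4I) = 4. The eigenspace has dimension 6 - 4 = 2, so there are 2 Jordan blocks; the rank sequence gives block sizes [1, 1].

For λ = 5: rank(A - 5I) = 4, rank((A - 5I)^2) = 3, rank((A - 5I)^3) = 2. The eigenspace has dimension 6 - 4 = 2, so there are 2 Jordan blocks; the rank sequence gives block sizes [3, 1].

Assembling the blocks gives the Jordan form J above.

J = [[-4, 0, 0, 0, 0, 0], [0, -4, 0, 0, 0, 0], [0, 0, 5, 1, 0, 0], [0, 0, 0, 5, 1, 0], [0, 0, 0, 0, 5, 0], [0, 0, 0, 0, 0, 5]]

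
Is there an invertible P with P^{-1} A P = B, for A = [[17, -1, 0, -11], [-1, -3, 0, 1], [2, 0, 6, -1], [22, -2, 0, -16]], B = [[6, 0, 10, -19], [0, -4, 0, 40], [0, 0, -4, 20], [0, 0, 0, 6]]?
No.

Both have characteristic polynomial (x - 6)^2(x + 4)^2, but the minimal polynomial of A is (x - 6)^2(x + 4)^2 while the minimal polynomial of B is (x - 6)^2(x + 4). The minimal polynomial is a similarity invariant, so A and B are not similar.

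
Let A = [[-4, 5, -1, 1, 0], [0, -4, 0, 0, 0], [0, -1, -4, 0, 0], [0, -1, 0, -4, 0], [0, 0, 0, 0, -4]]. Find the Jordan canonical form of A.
The characteristic polynomial is det(xI - A) = (x + 4)^5, so the eigenvalues are -4 (algebraic multiplicity 5).

For λ = -4: rank(A + 4I) = 2, rank((A + 4I)^2) = 0. The eigenspace has dimension 5 - 2 = 3, so there are 3 Jordan blocks; the rank sequence gives block sizes [2, 2, 1].

Assembling the blocks gives the Jordan form J above.

J = [[-4, 1, 0, 0, 0], [0, -4, 0, 0, 0], [0, 0, -4, 1, 0], [0, 0, 0, -4, 0], [0, 0, 0, 0, -4]]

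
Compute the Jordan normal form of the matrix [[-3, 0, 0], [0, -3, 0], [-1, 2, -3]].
The characteristic polynomial is det(xI - A) = (x + 3)^3, so the eigenvalues are -3 (algebraic multiplicity 3).

For λ = -3: rank(A + 3I) = 1, rank((A + 3I)^2) = 0. The eigenspace has dimension 3 - 1 = 2, so there are 2 Jordan blocks; the rank sequence gives block sizes [2, 1].

Assembling the blocks gives the Jordan form J above.

J = [[-3, 1, 0], [0, -3, 0], [0, 0, -3]]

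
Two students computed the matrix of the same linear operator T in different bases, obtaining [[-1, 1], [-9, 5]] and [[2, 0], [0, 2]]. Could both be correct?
No.

Both have characteristic polynomial (x - 2)^2, but the minimal polynomial of A is (x - 2)^2 while the minimal polynomial of B is x - 2. The minimal polynomial is a similarity invariant, so A and B are not similar.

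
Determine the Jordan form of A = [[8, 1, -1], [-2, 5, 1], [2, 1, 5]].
J = [[6, 1, 0], [0, 6, 0], [0, 0, 6]]

The characteristic polynomial is det(xI - A) = (x - 6)^3, so the eigenvalues are 6 (algebraic multiplicity 3).

For λ = 6: rank(A - 6I) = 1, rank((A - 6I)^2) = 0. The eigenspace has dimension 3 - 1 = 2, so there are 2 Jordan blocks; the rank sequence gives block sizes [2, 1].

Assembling the blocks gives the Jordan form J above.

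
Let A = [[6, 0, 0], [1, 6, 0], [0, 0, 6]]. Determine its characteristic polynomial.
xI - A = [[x - 6, 0, 0], [-1, x - 6, 0], [0, 0, x - 6]].

Expanding det(xI - A) along the first row:
det(xI - A) = + (x - 6)·det([[x - 6, 0], [0, x - 6]]) - (0)·det([[-1, 0], [0, x - 6]]) + (0)·det([[-1, x - 6], [0, 0]]).

Evaluating gives χ_A(x) = x^3 - 18x^2 + 108x - 216 = (x - 6)^3.

χ_A(x) = (x - 6)^3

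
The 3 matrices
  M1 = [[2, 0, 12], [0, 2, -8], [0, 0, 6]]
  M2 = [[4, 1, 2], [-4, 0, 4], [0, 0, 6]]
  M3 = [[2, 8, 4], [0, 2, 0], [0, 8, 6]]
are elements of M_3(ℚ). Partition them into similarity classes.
Characteristic polynomials: χ_{M1} = (x - 6)(x - 2)^2, χ_{M2} = (x - 6)(x - 2)^2, χ_{M3} = (x - 6)(x - 2)^2.

{M1, M3}: invariant factors x - 2, (x - 6)(x - 2).

{M2}: invariant factors (x - 6)(x - 2)^2.

Matrices are similar if and only if their invariant-factor lists agree; the partition into similarity classes is {M1, M3}, {M2}.

2 classes: {M1, M3}, {M2}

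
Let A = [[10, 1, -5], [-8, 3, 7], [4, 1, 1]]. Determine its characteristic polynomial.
xI - A = [[x - 10, -1, 5], [8, x - 3, -7], [-4, -1, x - 1]].

Expanding det(xI - A) along the first row:
det(xI - A) = + (x - 10)·det([[x - 3, -7], [-1, x - 1]]) - (-1)·det([[8, -7], [-4, x - 1]]) + (5)·det([[8, x - 3], [-4, -1]]).

Evaluating gives χ_A(x) = x^3 - 14x^2 + 64x - 96 = (x - 6)(x - 4)^2.

χ_A(x) = (x - 6)(x - 4)^2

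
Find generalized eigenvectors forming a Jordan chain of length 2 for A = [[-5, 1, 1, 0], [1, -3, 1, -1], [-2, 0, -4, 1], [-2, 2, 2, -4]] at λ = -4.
v_1 = [[0, 1, 0, 0]]^T, v_2 = [[1, 1, 0, 2]]^T

We seek v_1 ∈ ker((A + 4I)^2) \ ker(A + 4I), then set v_{i+1} = (A + 4I) v_i.

One such chain is v_1 = [[0, 1, 0, 0]]^T, v_2 = [[1, 1, 0, 2]]^T. Check: (A + 4I) v_2 = [[0, 0, 0, 0]]^T = 0.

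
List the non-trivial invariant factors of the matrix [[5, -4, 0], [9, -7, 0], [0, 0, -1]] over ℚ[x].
The Jordan structure of A has elementary divisors (x + 1)^2, (x + 1). Arranging the block sizes at each eigenvalue in decreasing order and taking row products gives the invariant factors.

Invariant factors (smallest first, each dividing the next): x + 1, (x + 1)^2.

Check: the last factor (x + 1)^2 is the minimal polynomial, and the product (x + 1)^3 is the characteristic polynomial.

x + 1, (x + 1)^2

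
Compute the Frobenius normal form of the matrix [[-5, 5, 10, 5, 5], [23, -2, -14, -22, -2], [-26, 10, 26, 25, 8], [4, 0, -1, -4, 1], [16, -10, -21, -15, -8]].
R = [[0, 5, 0, 0, 0], [1, 3, 0, 0, 0], [0, 0, 0, 0, -5], [0, 0, 1, 0, 2], [0, 0, 0, 1, 4]]

The invariant factors of A (the non-unit diagonal entries of the Smith normal form of xI - A over ℚ[x]) are x^2 - 3x - 5, (x - 1)(x^2 - 3x - 5), each dividing the next. The characteristic polynomial is their product, (x - 1)(x^2 - 3x - 5)^2.

The rational canonical form is the block-diagonal matrix of companion matrices C(f_i):
R = [[0, 5, 0, 0, 0], [1, 3, 0, 0, 0], [0, 0, 0, 0, -5], [0, 0, 1, 0, 2], [0, 0, 0, 1, 4]].

Note the characteristic polynomial does not split into linear factors over ℚ, so A has no Jordan form over ℚ; the rational canonical form exists over any field.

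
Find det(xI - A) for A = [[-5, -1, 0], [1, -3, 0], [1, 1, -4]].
χ_A(x) = (x + 4)^3

xI - A = [[x + 5, 1, 0], [-1, x + 3, 0], [-1, -1, x + 4]].

Expanding det(xI - A) along the first row:
det(xI - A) = + (x + 5)·det([[x + 3, 0], [-1, x + 4]]) - (1)·det([[-1, 0], [-1, x + 4]]) + (0)·det([[-1, x + 3], [-1, -1]]).

Evaluating gives χ_A(x) = x^3 + 12x^2 + 48x + 64 = (x + 4)^3.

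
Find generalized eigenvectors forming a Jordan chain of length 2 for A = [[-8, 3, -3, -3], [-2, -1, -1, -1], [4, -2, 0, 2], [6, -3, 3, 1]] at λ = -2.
v_1 = [[0, 0, 1, 0]]^T, v_2 = [[-3, -1, 2, 3]]^T

We seek v_1 ∈ ker((A + 2I)^2) \ ker(A + 2I), then set v_{i+1} = (A + 2I) v_i.

One such chain is v_1 = [[0, 0, 1, 0]]^T, v_2 = [[-3, -1, 2, 3]]^T. Check: (A + 2I) v_2 = [[0, 0, 0, 0]]^T = 0.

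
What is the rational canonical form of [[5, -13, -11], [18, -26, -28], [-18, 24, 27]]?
R = [[0, 0, 12], [1, 0, -11], [0, 1, 6]]

The invariant factors of A (the non-unit diagonal entries of the Smith normal form of xI - A over ℚ[x]) are (x - 4)(x^2 - 2x + 3), each dividing the next. The characteristic polynomial is their product, (x - 4)(x^2 - 2x + 3).

The rational canonical form is the block-diagonal matrix of companion matrices C(f_i):
R = [[0, 0, 12], [1, 0, -11], [0, 1, 6]].

Note the characteristic polynomial does not split into linear factors over ℚ, so A has no Jordan form over ℚ; the rational canonical form exists over any field.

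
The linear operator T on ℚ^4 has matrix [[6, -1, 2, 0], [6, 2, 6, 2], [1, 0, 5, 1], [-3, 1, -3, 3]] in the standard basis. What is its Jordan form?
The characteristic polynomial is det(xI - A) = (x - 4)^4, so the eigenvalues are 4 (algebraic multiplicity 4).

For λ = 4: rank(A - 4I) = 2, rank((A - 4I)^2) = 0. The eigenspace has dimension 4 - 2 = 2, so there are 2 Jordan blocks; the rank sequence gives block sizes [2, 2].

Assembling the blocks gives the Jordan form J above.

J = [[4, 1, 0, 0], [0, 4, 0, 0], [0, 0, 4, 1], [0, 0, 0, 4]]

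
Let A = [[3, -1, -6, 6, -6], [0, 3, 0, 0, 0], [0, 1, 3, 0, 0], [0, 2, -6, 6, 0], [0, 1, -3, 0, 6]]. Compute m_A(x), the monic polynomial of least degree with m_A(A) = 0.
The characteristic polynomial factors as (x - 6)^2(x - 3)^3. The minimal polynomial is ∏(x - λ)^{k_λ} where k_λ is the size of the largest Jordan block at λ.

For λ = 3: rank(A - 3I) = 3, and the largest Jordan block has size 2 (the smallest k with rank((A - 3I)^k) = rank((A - 3I)^(k+1))).
For λ = 6: rank(A - 6I) = 3, and the largest Jordan block has size 1 (the smallest k with rank((A - 6I)^k) = rank((A - 6I)^(k+1))).

So m_A(x) = (x - 6)(x - 3)^2.

m_A(x) = (x - 6)(x - 3)^2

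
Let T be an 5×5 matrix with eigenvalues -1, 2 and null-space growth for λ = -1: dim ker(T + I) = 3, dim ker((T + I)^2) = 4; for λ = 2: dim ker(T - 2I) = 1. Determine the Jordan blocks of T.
λ = -1: successive nullity increments [3, 1] count blocks of size ≥ k; block sizes are [2, 1, 1].
λ = 2: successive nullity increments [1] count blocks of size ≥ k; block sizes are [1].

Jordan blocks: (-1, 2), (-1, 1), (-1, 1), (2, 1)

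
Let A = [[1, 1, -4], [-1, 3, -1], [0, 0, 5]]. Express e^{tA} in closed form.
A has Jordan form J = [[2, 1, 0], [0, 2, 0], [0, 0, 5]] with A = PJP^{-1}, so e^{tA} = P e^{tJ} P^{-1}.

For a Jordan block J_k(λ), e^{tJ_k(λ)} = e^{λt} · (I + tN + t^2 N^2/2! + ... + t^{k-1} N^{k-1}/(k-1)!) where N is the nilpotent superdiagonal part.

Assembling the blocks and conjugating back gives the entries of e^{tA} as shown above.

e^{tA} = [[(1 - t)*e^{2*t}, t*e^{2*t}, (-t - e^{3*t} + 1)*e^{2*t}], [-t*e^{2*t}, (t + 1)*e^{2*t}, -t*e^{2*t}], [0, 0, e^{5*t}]]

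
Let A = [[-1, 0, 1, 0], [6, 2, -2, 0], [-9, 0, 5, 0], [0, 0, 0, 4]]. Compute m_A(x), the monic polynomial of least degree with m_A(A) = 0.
The characteristic polynomial factors as (x - 4)(x - 2)^3. The minimal polynomial is ∏(x - λ)^{k_λ} where k_λ is the size of the largest Jordan block at λ.

For λ = 2: rank(A - 2I) = 2, and the largest Jordan block has size 2 (the smallest k with rank((A - 2I)^k) = rank((A - 2I)^(k+1))).
For λ = 4: rank(A - 4I) = 3, and the largest Jordan block has size 1 (the smallest k with rank((A - 4I)^k) = rank((A - 4I)^(k+1))).

So m_A(x) = (x - 4)(x - 2)^2.

m_A(x) = (x - 4)(x - 2)^2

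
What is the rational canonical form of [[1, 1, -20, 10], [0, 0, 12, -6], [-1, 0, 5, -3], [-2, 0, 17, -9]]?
R = [[0, 0, 0, 6], [1, 0, 0, -4], [0, 1, 0, -2], [0, 0, 1, -3]]

The invariant factors of A (the non-unit diagonal entries of the Smith normal form of xI - A over ℚ[x]) are (x + 3)(x^3 + 2x - 2), each dividing the next. The characteristic polynomial is their product, (x + 3)(x^3 + 2x - 2).

The rational canonical form is the block-diagonal matrix of companion matrices C(f_i):
R = [[0, 0, 0, 6], [1, 0, 0, -4], [0, 1, 0, -2], [0, 0, 1, -3]].

Note the characteristic polynomial does not split into linear factors over ℚ, so A has no Jordan form over ℚ; the rational canonical form exists over any field.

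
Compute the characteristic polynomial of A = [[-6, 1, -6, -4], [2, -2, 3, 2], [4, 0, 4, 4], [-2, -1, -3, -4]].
xI - A = [[x + 6, -1, 6, 4], [-2, x + 2, -3, -2], [-4, 0, x - 4, -4], [2, 1, 3, x + 4]].

Expanding det(xI - A) along the first row:
det(xI - A) = + (x + 6)·det([[x + 2, -3, -2], [0, x - 4, -4], [1, 3, x + 4]]) - (-1)·det([[-2, -3, -2], [-4, x - 4, -4], [2, 3, x + 4]]) + (6)·det([[-2, x + 2, -2], [-4, 0, -4], [2, 1, x + 4]]) - (4)·det([[-2, x + 2, -3], [-4, 0, x - 4], [2, 1, 3]]).

Evaluating gives χ_A(x) = x^4 + 8x^3 + 24x^2 + 32x + 16 = (x + 2)^4.

χ_A(x) = (x + 2)^4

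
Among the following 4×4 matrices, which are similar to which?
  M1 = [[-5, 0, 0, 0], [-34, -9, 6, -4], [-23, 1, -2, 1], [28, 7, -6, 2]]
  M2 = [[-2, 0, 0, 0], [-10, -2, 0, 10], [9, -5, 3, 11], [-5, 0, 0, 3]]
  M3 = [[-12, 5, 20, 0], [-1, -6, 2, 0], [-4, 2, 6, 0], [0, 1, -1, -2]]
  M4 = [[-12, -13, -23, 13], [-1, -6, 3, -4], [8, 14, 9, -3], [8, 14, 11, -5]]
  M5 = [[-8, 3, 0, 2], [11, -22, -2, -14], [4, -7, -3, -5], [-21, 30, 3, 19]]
Characteristic polynomials: χ_{M1} = (x + 2)^2(x + 5)^2, χ_{M2} = (x - 3)^2(x + 2)^2, χ_{M3} = (x + 2)^2(x + 5)^2, χ_{M4} = (x + 2)^2(x + 5)^2, χ_{M5} = (x + 2)^2(x + 5)^2.

{M1}: invariant factors x + 5, (x + 2)^2(x + 5).

{M2}: invariant factors x + 2, (x - 3)^2(x + 2).

{M3, M4, M5}: invariant factors (x + 2)^2(x + 5)^2.

Matrices are similar if and only if their invariant-factor lists agree; the partition into similarity classes is {M1}, {M2}, {M3, M4, M5}.

3 classes: {M1}, {M2}, {M3, M4, M5}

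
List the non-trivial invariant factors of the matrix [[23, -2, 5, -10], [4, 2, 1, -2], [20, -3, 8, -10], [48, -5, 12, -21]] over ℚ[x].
The Jordan structure of A has elementary divisors (x - 3)^3, (x - 3). Arranging the block sizes at each eigenvalue in decreasing order and taking row products gives the invariant factors.

Invariant factors (smallest first, each dividing the next): x - 3, (x - 3)^3.

Check: the last factor (x - 3)^3 is the minimal polynomial, and the product (x - 3)^4 is the characteristic polynomial.

x - 3, (x - 3)^3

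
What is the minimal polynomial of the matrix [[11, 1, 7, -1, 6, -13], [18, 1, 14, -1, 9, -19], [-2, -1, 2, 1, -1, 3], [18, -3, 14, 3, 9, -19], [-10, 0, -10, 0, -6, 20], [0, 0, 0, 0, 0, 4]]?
m_A(x) = x(x - 4)^2(x + 1)

The characteristic polynomial factors as x(x - 4)^4(x + 1). The minimal polynomial is ∏(x - λ)^{k_λ} where k_λ is the size of the largest Jordan block at λ.

For λ = -1: rank(A + I) = 5, and the largest Jordan block has size 1 (the smallest k with rank((A + I)^k) = rank((A + I)^(k+1))).
For λ = 0: rank(A) = 5, and the largest Jordan block has size 1 (the smallest k with rank(A^k) = rank(A^(k+1))).
For λ = 4: rank(A - 4I) = 3, and the largest Jordan block has size 2 (the smallest k with rank((A - 4I)^k) = rank((A - 4I)^(k+1))).

So m_A(x) = x(x - 4)^2(x + 1).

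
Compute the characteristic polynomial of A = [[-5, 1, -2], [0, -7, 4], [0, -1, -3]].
xI - A = [[x + 5, -1, 2], [0, x + 7, -4], [0, 1, x + 3]].

Expanding det(xI - A) along the first row:
det(xI - A) = + (x + 5)·det([[x + 7, -4], [1, x + 3]]) - (-1)·det([[0, -4], [0, x + 3]]) + (2)·det([[0, x + 7], [0, 1]]).

Evaluating gives χ_A(x) = x^3 + 15x^2 + 75x + 125 = (x + 5)^3.

χ_A(x) = (x + 5)^3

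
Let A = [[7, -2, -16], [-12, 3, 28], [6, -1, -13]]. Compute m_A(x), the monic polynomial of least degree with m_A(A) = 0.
m_A(x) = (x - 1)^2(x + 5)

The characteristic polynomial factors as (x - 1)^2(x + 5). The minimal polynomial is ∏(x - λ)^{k_λ} where k_λ is the size of the largest Jordan block at λ.

For λ = -5: rank(A + 5I) = 2, and the largest Jordan block has size 1 (the smallest k with rank((A + 5I)^k) = rank((A + 5I)^(k+1))).
For λ = 1: rank(A - I) = 2, and the largest Jordan block has size 2 (the smallest k with rank((A - I)^k) = rank((A - I)^(k+1))).

So m_A(x) = (x - 1)^2(x + 5).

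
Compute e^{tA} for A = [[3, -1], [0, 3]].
e^{tA} = [[e^{3*t}, -t*e^{3*t}], [0, e^{3*t}]]

A has Jordan form J = [[3, 1], [0, 3]] with A = PJP^{-1}, so e^{tA} = P e^{tJ} P^{-1}.

For a Jordan block J_k(λ), e^{tJ_k(λ)} = e^{λt} · (I + tN + t^2 N^2/2! + ... + t^{k-1} N^{k-1}/(k-1)!) where N is the nilpotent superdiagonal part.

Assembling the blocks and conjugating back gives the entries of e^{tA} as shown above.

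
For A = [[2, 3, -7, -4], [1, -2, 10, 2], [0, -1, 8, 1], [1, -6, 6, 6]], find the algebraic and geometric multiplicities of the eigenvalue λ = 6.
The characteristic polynomial is (x - 6)^2(x - 1)^2, so the factor x - 6 appears with exponent 2: the algebraic multiplicity is 2.

rank(A - 6I) = 3, so the eigenspace has dimension 4 - 3 = 1: the geometric multiplicity is 1.

Since 1 < 2, A is not diagonalizable.

algebraic multiplicity 2, geometric multiplicity 1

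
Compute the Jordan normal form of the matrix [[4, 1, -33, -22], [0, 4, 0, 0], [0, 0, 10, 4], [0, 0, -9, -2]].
J = [[4, 1, 0, 0], [0, 4, 0, 0], [0, 0, 4, 1], [0, 0, 0, 4]]

The characteristic polynomial is det(xI - A) = (x - 4)^4, so the eigenvalues are 4 (algebraic multiplicity 4).

For λ = 4: rank(A - 4I) = 2, rank((A - 4I)^2) = 0. The eigenspace has dimension 4 - 2 = 2, so there are 2 Jordan blocks; the rank sequence gives block sizes [2, 2].

Assembling the blocks gives the Jordan form J above.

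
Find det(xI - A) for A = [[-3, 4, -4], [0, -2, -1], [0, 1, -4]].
xI - A = [[x + 3, -4, 4], [0, x + 2, 1], [0, -1, x + 4]].

Expanding det(xI - A) along the first row:
det(xI - A) = + (x + 3)·det([[x + 2, 1], [-1, x + 4]]) - (-4)·det([[0, 1], [0, x + 4]]) + (4)·det([[0, x + 2], [0, -1]]).

Evaluating gives χ_A(x) = x^3 + 9x^2 + 27x + 27 = (x + 3)^3.

χ_A(x) = (x + 3)^3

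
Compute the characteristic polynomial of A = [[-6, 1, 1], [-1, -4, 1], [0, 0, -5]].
xI - A = [[x + 6, -1, -1], [1, x + 4, -1], [0, 0, x + 5]].

Expanding det(xI - A) along the first row:
det(xI - A) = + (x + 6)·det([[x + 4, -1], [0, x + 5]]) - (-1)·det([[1, -1], [0, x + 5]]) + (-1)·det([[1, x + 4], [0, 0]]).

Evaluating gives χ_A(x) = x^3 + 15x^2 + 75x + 125 = (x + 5)^3.

χ_A(x) = (x + 5)^3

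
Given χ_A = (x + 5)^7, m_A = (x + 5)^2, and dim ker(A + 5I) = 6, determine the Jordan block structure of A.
λ = -5: algebraic multiplicity 7 (exponent in χ_A), largest block size 2 (exponent in m_A), 6 blocks (geometric multiplicity). These force block sizes [2, 1, 1, 1, 1, 1].

Jordan blocks: (-5, 2), (-5, 1), (-5, 1), (-5, 1), (-5, 1), (-5, 1)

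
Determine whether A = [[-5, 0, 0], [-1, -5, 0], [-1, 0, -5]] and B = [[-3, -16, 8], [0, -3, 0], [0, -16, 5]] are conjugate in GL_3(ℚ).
No.

trace(A) = -15 but trace(B) = -1. The trace is a similarity invariant, so A and B are not similar.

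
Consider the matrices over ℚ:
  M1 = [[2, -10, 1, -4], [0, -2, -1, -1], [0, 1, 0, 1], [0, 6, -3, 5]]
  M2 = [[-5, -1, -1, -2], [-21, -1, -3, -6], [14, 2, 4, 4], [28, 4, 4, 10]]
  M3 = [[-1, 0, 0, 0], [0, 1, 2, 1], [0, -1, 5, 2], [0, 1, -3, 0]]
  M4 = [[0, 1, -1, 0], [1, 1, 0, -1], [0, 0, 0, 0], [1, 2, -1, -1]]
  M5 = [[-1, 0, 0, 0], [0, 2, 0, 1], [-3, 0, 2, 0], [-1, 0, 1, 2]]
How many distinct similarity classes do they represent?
3 classes: {M1, M3, M5}, {M2}, {M4}

Characteristic polynomials: χ_{M1} = (x - 2)^3(x + 1), χ_{M2} = (x - 2)^4, χ_{M3} = (x - 2)^3(x + 1), χ_{M4} = x^4, χ_{M5} = (x - 2)^3(x + 1).

{M1, M3, M5}: invariant factors (x - 2)^3(x + 1).

{M2}: invariant factors x - 2, x - 2, (x - 2)^2.

{M4}: invariant factors x, x^3.

Matrices are similar if and only if their invariant-factor lists agree; the partition into similarity classes is {M1, M3, M5}, {M2}, {M4}.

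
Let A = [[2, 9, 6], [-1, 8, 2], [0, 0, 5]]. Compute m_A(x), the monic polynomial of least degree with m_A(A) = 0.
m_A(x) = (x - 5)^2

The characteristic polynomial factors as (x - 5)^3. The minimal polynomial is ∏(x - λ)^{k_λ} where k_λ is the size of the largest Jordan block at λ.

For λ = 5: rank(A - 5I) = 1, and the largest Jordan block has size 2 (the smallest k with rank((A - 5I)^k) = rank((A - 5I)^(k+1))).

So m_A(x) = (x - 5)^2.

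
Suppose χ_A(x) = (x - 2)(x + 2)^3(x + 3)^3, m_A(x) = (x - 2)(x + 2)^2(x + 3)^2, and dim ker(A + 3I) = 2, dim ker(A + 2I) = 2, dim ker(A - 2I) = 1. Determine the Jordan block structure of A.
Jordan blocks: (-3, 2), (-3, 1), (-2, 2), (-2, 1), (2, 1)

λ = -3: algebraic multiplicity 3 (exponent in χ_A), largest block size 2 (exponent in m_A), 2 blocks (geometric multiplicity). These force block sizes [2, 1].
λ = -2: algebraic multiplicity 3 (exponent in χ_A), largest block size 2 (exponent in m_A), 2 blocks (geometric multiplicity). These force block sizes [2, 1].
λ = 2: algebraic multiplicity 1 (exponent in χ_A), largest block size 1 (exponent in m_A), 1 block (geometric multiplicity). This forces block sizes [1].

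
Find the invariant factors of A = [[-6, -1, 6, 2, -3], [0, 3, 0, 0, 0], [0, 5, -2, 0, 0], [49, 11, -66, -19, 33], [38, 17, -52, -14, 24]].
The Jordan structure of A has elementary divisors (x + 2)^2, (x + 2), (x - 3), (x - 3). Arranging the block sizes at each eigenvalue in decreasing order and taking row products gives the invariant factors.

Invariant factors (smallest first, each dividing the next): (x - 3)(x + 2), (x - 3)(x + 2)^2.

Check: the last factor (x - 3)(x + 2)^2 is the minimal polynomial, and the product (x - 3)^2(x + 2)^3 is the characteristic polynomial.

(x - 3)(x + 2), (x - 3)(x + 2)^2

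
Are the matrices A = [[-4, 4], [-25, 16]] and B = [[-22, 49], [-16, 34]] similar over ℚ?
Two matrices over a field are similar if and only if they have the same invariant factors.

Both A and B have characteristic polynomial (x - 6)^2 and minimal polynomial (x - 6)^2. Computing further, both have invariant factors (x - 6)^2. Hence A and B are similar.

Yes.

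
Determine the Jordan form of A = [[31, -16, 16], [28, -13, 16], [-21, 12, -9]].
J = [[3, 1, 0], [0, 3, 0], [0, 0, 3]]

The characteristic polynomial is det(xI - A) = (x - 3)^3, so the eigenvalues are 3 (algebraic multiplicity 3).

For λ = 3: rank(A - 3I) = 1, rank((A - 3I)^2) = 0. The eigenspace has dimension 3 - 1 = 2, so there are 2 Jordan blocks; the rank sequence gives block sizes [2, 1].

Assembling the blocks gives the Jordan form J above.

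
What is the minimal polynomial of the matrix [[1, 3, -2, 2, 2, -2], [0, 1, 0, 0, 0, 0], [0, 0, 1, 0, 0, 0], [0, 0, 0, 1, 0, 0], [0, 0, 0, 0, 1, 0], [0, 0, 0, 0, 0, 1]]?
The characteristic polynomial factors as (x - 1)^6. The minimal polynomial is ∏(x - λ)^{k_λ} where k_λ is the size of the largest Jordan block at λ.

For λ = 1: rank(A - I) = 1, and the largest Jordan block has size 2 (the smallest k with rank((A - I)^k) = rank((A - I)^(k+1))).

So m_A(x) = (x - 1)^2.

m_A(x) = (x - 1)^2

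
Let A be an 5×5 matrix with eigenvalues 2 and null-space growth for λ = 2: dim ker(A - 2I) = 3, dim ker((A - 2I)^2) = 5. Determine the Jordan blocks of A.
Jordan blocks: (2, 2), (2, 2), (2, 1)

λ = 2: successive nullity increments [3, 2] count blocks of size ≥ k; block sizes are [2, 2, 1].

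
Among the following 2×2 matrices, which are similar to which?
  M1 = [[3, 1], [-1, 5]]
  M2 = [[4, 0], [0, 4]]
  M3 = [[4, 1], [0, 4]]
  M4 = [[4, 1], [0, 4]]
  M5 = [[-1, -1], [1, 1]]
Characteristic polynomials: χ_{M1} = (x - 4)^2, χ_{M2} = (x - 4)^2, χ_{M3} = (x - 4)^2, χ_{M4} = (x - 4)^2, χ_{M5} = x^2.

{M1, M3, M4}: invariant factors (x - 4)^2.

{M2}: invariant factors x - 4, x - 4.

{M5}: invariant factors x^2.

Matrices are similar if and only if their invariant-factor lists agree; the partition into similarity classes is {M1, M3, M4}, {M2}, {M5}.

3 classes: {M1, M3, M4}, {M2}, {M5}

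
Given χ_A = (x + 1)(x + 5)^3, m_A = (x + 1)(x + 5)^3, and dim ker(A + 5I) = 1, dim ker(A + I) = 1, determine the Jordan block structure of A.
λ = -5: algebraic multiplicity 3 (exponent in χ_A), largest block size 3 (exponent in m_A), 1 block (geometric multiplicity). This forces block sizes [3].
λ = -1: algebraic multiplicity 1 (exponent in χ_A), largest block size 1 (exponent in m_A), 1 block (geometric multiplicity). This forces block sizes [1].

Jordan blocks: (-5, 3), (-1, 1)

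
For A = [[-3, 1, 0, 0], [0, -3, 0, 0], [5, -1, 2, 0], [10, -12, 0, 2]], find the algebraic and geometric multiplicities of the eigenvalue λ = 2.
algebraic multiplicity 2, geometric multiplicity 2

The characteristic polynomial is (x - 2)^2(x + 3)^2, so the factor x - 2 appears with exponent 2: the algebraic multiplicity is 2.

rank(A - 2I) = 2, so the eigenspace has dimension 4 - 2 = 2: the geometric multiplicity is 2.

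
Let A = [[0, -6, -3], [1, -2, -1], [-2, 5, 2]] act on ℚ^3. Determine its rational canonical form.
R = [[0, 0, -3], [1, 0, -1], [0, 1, 0]]

The invariant factors of A (the non-unit diagonal entries of the Smith normal form of xI - A over ℚ[x]) are x^3 + x + 3, each dividing the next. The characteristic polynomial is their product, x^3 + x + 3.

The rational canonical form is the block-diagonal matrix of companion matrices C(f_i):
R = [[0, 0, -3], [1, 0, -1], [0, 1, 0]].

Note the characteristic polynomial does not split into linear factors over ℚ, so A has no Jordan form over ℚ; the rational canonical form exists over any field.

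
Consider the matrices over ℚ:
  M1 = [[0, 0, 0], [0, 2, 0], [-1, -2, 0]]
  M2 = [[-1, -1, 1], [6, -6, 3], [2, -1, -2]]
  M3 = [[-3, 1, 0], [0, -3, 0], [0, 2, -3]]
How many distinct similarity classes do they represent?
2 classes: {M1}, {M2, M3}

Characteristic polynomials: χ_{M1} = x^2(x - 2), χ_{M2} = (x + 3)^3, χ_{M3} = (x + 3)^3.

{M1}: invariant factors x^2(x - 2).

{M2, M3}: invariant factors x + 3, (x + 3)^2.

Matrices are similar if and only if their invariant-factor lists agree; the partition into similarity classes is {M1}, {M2, M3}.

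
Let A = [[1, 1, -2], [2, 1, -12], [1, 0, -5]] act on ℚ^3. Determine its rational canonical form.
The invariant factors of A (the non-unit diagonal entries of the Smith normal form of xI - A over ℚ[x]) are (x - 1)^2(x + 5), each dividing the next. The characteristic polynomial is their product, (x - 1)^2(x + 5).

The rational canonical form is the block-diagonal matrix of companion matrices C(f_i):
R = [[0, 0, -5], [1, 0, 9], [0, 1, -3]].

R = [[0, 0, -5], [1, 0, 9], [0, 1, -3]]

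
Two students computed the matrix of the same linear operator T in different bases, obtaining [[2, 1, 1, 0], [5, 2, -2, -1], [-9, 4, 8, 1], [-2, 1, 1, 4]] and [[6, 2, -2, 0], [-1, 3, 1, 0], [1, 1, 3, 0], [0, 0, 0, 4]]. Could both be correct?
Both have characteristic polynomial (x - 4)^4 and minimal polynomial (x - 4)^2. But rank(A - 4I) = 2 for A while rank(B - 4I) = 1 for B, so the number of Jordan blocks at λ = 4 differs. A and B are not similar.

No.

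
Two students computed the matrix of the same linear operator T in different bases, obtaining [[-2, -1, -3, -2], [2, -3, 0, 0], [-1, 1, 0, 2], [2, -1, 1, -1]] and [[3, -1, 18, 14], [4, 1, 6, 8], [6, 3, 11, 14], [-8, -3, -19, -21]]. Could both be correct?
Two matrices over a field are similar if and only if they have the same invariant factors.

Both A and B have characteristic polynomial (x + 1)^3(x + 3) and minimal polynomial (x + 1)^3(x + 3). Computing further, both have invariant factors (x + 1)^3(x + 3). Hence A and B are similar.

Yes.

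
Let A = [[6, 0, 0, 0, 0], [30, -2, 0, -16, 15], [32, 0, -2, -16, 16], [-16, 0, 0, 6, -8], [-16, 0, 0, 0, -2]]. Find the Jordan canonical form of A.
J = [[-2, 1, 0, 0, 0], [0, -2, 0, 0, 0], [0, 0, -2, 0, 0], [0, 0, 0, 6, 0], [0, 0, 0, 0, 6]]

The characteristic polynomial is det(xI - A) = (x - 6)^2(x + 2)^3, so the eigenvalues are -2 (algebraic multiplicity 3), 6 (algebraic multiplicity 2).

For λ = -2: rank(A + 2I) = 3, rank((A + 2I)^2) = 2. The eigenspace has dimension 5 - 3 = 2, so there are 2 Jordan blocks; the rank sequence gives block sizes [2, 1].

For λ = 6: rank(A - 6I) = 3. The eigenspace has dimension 5 - 3 = 2, so there are 2 Jordan blocks; the rank sequence gives block sizes [1, 1].

Assembling the blocks gives the Jordan form J above.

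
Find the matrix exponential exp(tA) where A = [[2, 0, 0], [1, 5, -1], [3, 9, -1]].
e^{tA} = [[e^{2*t}, 0, 0], [t*e^{2*t}, (3*t + 1)*e^{2*t}, -t*e^{2*t}], [3*t*e^{2*t}, 9*t*e^{2*t}, (1 - 3*t)*e^{2*t}]]

A has Jordan form J = [[2, 1, 0], [0, 2, 0], [0, 0, 2]] with A = PJP^{-1}, so e^{tA} = P e^{tJ} P^{-1}.

For a Jordan block J_k(λ), e^{tJ_k(λ)} = e^{λt} · (I + tN + t^2 N^2/2! + ... + t^{k-1} N^{k-1}/(k-1)!) where N is the nilpotent superdiagonal part.

Assembling the blocks and conjugating back gives the entries of e^{tA} as shown above.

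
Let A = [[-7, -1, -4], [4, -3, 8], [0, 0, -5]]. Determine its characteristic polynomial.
χ_A(x) = (x + 5)^3

xI - A = [[x + 7, 1, 4], [-4, x + 3, -8], [0, 0, x + 5]].

Expanding det(xI - A) along the first row:
det(xI - A) = + (x + 7)·det([[x + 3, -8], [0, x + 5]]) - (1)·det([[-4, -8], [0, x + 5]]) + (4)·det([[-4, x + 3], [0, 0]]).

Evaluating gives χ_A(x) = x^3 + 15x^2 + 75x + 125 = (x + 5)^3.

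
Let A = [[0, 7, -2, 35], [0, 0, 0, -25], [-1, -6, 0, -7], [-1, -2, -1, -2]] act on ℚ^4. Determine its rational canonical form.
The invariant factors of A (the non-unit diagonal entries of the Smith normal form of xI - A over ℚ[x]) are (x - 5)(x + 1)^2(x + 5), each dividing the next. The characteristic polynomial is their product, (x - 5)(x + 1)^2(x + 5).

The rational canonical form is the block-diagonal matrix of companion matrices C(f_i):
R = [[0, 0, 0, 25], [1, 0, 0, 50], [0, 1, 0, 24], [0, 0, 1, -2]].

R = [[0, 0, 0, 25], [1, 0, 0, 50], [0, 1, 0, 24], [0, 0, 1, -2]]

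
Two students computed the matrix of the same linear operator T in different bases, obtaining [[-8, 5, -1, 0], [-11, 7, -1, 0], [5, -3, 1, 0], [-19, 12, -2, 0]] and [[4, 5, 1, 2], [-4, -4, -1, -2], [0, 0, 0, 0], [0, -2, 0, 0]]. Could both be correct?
Two matrices over a field are similar if and only if they have the same invariant factors.

Both A and B have characteristic polynomial x^4 and minimal polynomial x^3. Computing further, both have invariant factors x, x^3. Hence A and B are similar.

Yes.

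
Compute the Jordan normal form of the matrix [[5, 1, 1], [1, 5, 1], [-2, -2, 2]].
The characteristic polynomial is det(xI - A) = (x - 4)^3, so the eigenvalues are 4 (algebraic multiplicity 3).

For λ = 4: rank(A - 4I) = 1, rank((A - 4I)^2) = 0. The eigenspace has dimension 3 - 1 = 2, so there are 2 Jordan blocks; the rank sequence gives block sizes [2, 1].

Assembling the blocks gives the Jordan form J above.

J = [[4, 1, 0], [0, 4, 0], [0, 0, 4]]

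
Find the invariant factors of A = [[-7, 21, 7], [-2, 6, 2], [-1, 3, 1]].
x, x^2

The Jordan structure of A has elementary divisors x^2, x. Arranging the block sizes at each eigenvalue in decreasing order and taking row products gives the invariant factors.

Invariant factors (smallest first, each dividing the next): x, x^2.

Check: the last factor x^2 is the minimal polynomial, and the product x^3 is the characteristic polynomial.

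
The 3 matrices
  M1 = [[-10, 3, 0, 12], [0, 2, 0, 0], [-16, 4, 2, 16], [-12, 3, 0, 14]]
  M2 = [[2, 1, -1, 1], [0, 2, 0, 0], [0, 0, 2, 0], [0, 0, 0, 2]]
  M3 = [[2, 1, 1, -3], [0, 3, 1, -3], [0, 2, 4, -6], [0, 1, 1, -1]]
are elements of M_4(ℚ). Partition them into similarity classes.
1 class: {M1, M2, M3}

Characteristic polynomials: χ_{M1} = (x - 2)^4, χ_{M2} = (x - 2)^4, χ_{M3} = (x - 2)^4.

{M1, M2, M3}: invariant factors x - 2, x - 2, (x - 2)^2.

Matrices are similar if and only if their invariant-factor lists agree; the partition into similarity classes is {M1, M2, M3}.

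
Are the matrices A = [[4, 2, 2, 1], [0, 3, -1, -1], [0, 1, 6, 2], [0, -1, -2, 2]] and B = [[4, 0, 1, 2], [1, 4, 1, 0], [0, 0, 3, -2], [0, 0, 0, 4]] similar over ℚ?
Both have characteristic polynomial (x - 4)^3(x - 3), but the minimal polynomial of A is (x - 4)^3(x - 3) while the minimal polynomial of B is (x - 4)^2(x - 3). The minimal polynomial is a similarity invariant, so A and B are not similar.

No.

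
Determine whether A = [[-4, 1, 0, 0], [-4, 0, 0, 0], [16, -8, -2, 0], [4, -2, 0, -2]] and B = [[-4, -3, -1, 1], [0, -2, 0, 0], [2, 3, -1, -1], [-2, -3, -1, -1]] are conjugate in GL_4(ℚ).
Yes.

Two matrices over a field are similar if and only if they have the same invariant factors.

Both A and B have characteristic polynomial (x + 2)^4 and minimal polynomial (x + 2)^2. Computing further, both have invariant factors x + 2, x + 2, (x + 2)^2. Hence A and B are similar.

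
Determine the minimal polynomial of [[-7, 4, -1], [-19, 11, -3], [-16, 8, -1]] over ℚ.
m_A(x) = (x - 1)^3

The characteristic polynomial factors as (x - 1)^3. The minimal polynomial is ∏(x - λ)^{k_λ} where k_λ is the size of the largest Jordan block at λ.

For λ = 1: rank(A - I) = 2, and the largest Jordan block has size 3 (the smallest k with rank((A - I)^k) = rank((A - I)^(k+1))).

So m_A(x) = (x - 1)^3.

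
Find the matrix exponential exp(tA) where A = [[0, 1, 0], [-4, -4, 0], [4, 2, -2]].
e^{tA} = [[(2*t + 1)*e^{-2*t}, t*e^{-2*t}, 0], [-4*t*e^{-2*t}, (1 - 2*t)*e^{-2*t}, 0], [4*t*e^{-2*t}, 2*t*e^{-2*t}, e^{-2*t}]]

A has Jordan form J = [[-2, 1, 0], [0, -2, 0], [0, 0, -2]] with A = PJP^{-1}, so e^{tA} = P e^{tJ} P^{-1}.

For a Jordan block J_k(λ), e^{tJ_k(λ)} = e^{λt} · (I + tN + t^2 N^2/2! + ... + t^{k-1} N^{k-1}/(k-1)!) where N is the nilpotent superdiagonal part.

Assembling the blocks and conjugating back gives the entries of e^{tA} as shown above.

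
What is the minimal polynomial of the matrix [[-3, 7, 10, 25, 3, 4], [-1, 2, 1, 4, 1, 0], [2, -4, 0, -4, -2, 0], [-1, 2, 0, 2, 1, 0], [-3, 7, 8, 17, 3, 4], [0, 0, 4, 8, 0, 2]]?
m_A(x) = x^3(x - 2)^2

The characteristic polynomial factors as x^3(x - 2)^3. The minimal polynomial is ∏(x - λ)^{k_λ} where k_λ is the size of the largest Jordan block at λ.

For λ = 0: rank(A) = 5, and the largest Jordan block has size 3 (the smallest k with rank(A^k) = rank(A^(k+1))).
For λ = 2: rank(A - 2I) = 4, and the largest Jordan block has size 2 (the smallest k with rank((A - 2I)^k) = rank((A - 2I)^(k+1))).

So m_A(x) = x^3(x - 2)^2.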